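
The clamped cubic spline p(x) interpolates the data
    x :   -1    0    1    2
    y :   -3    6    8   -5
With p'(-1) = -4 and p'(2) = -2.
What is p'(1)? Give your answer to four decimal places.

Let M_i = p''(x_i). Step sizes h_i = 1, 1, 1; slopes of the chords Δ_i = (y_(i+1) - y_i)/h_i = 9, 2, -13.
  1·M_0 + 4·M_1 + 1·M_2 = 6(Δ_1 - Δ_0) = -42
  1·M_1 + 4·M_2 + 1·M_3 = 6(Δ_2 - Δ_1) = -90
Clamped end conditions give two more equations: 2h_0·M_0 + h_0·M_1 = 6(Δ_0 - p'(-1)) = 78 and h_2·M_2 + 2h_2·M_3 = 6(p'(2) - Δ_2) = 66.
Solving: M_0 = 692/15, M_1 = -214/15, M_2 = -466/15, M_3 = 728/15.
On [1, 2], p'(x) = b_2 + 2c_2·(x - 1) + 3d_2·(x - 1)² with b_2 = Δ_2 - h_2(2M_2 + M_3)/6 = -161/15, c_2 = M_2/2 = -233/15, d_2 = (M_3 - M_2)/(6h_2) = 199/15. So p'(1) = -161/15.

-10.7333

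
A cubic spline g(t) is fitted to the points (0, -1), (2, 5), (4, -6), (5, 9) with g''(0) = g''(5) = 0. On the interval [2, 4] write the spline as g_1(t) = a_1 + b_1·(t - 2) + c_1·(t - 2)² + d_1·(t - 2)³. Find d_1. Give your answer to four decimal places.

3.1023

Let m_i = g''(x_i). Step sizes h_i = 2, 2, 1; slopes of the chords Δ_i = (y_(i+1) - y_i)/h_i = 3, -11/2, 15.
  2·m_0 + 8·m_1 + 2·m_2 = 6(Δ_1 - Δ_0) = -51
  2·m_1 + 6·m_2 + 1·m_3 = 6(Δ_2 - Δ_1) = 123
Natural end conditions: m_0 = m_3 = 0.
Hence m_0 = 0, m_1 = -138/11, m_2 = 543/22, m_3 = 0.
On [2, 4], with g_1(t) = a_1 + b_1·(t - 2) + c_1·(t - 2)² + d_1·(t - 2)³: c_1 = m_1/2 = -69/11, d_1 = (m_2 - m_1)/(6h_1) = 273/88, b_1 = Δ_1 - h_1(2m_1 + m_2)/6 = -59/11.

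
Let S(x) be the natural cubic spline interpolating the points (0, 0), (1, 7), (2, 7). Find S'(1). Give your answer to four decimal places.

3.5000

Put m_i = S'' at the i-th knot. Here h = (1, 1) and Δ = (7, 0), so the interior equations h_(i-1)·m_(i-1) + 2(h_(i-1)+h_i)·m_i + h_i·m_(i+1) = 6(Δ_i − Δ_(i-1)) read
  1·m_0 + 4·m_1 + 1·m_2 = 6(Δ_1 - Δ_0) = -42
Natural end conditions: m_0 = m_2 = 0.
Forward elimination and back-substitution give m_0 = 0, m_1 = -21/2, m_2 = 0.
On [1, 2], S'(x) = b_1 + 2c_1·(x - 1) + 3d_1·(x - 1)² with b_1 = Δ_1 - h_1(2m_1 + m_2)/6 = 7/2, c_1 = m_1/2 = -21/4, d_1 = (m_2 - m_1)/(6h_1) = 7/4. So S'(1) = 7/2.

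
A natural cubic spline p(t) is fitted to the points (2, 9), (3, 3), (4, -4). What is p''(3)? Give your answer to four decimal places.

Write m_i for p''(x_i). With h_i = 1, 1 and divided differences Δ_i = -6, -7, the continuity of p' gives the tridiagonal system
  1·m_0 + 4·m_1 + 1·m_2 = 6(Δ_1 - Δ_0) = -6
Natural end conditions: m_0 = m_2 = 0.
Forward elimination and back-substitution give m_0 = 0, m_1 = -3/2, m_2 = 0.

-1.5000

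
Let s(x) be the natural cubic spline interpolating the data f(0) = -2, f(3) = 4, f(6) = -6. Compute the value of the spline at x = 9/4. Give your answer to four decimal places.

3.8125

Let M_i = s''(x_i). Step sizes h_i = 3, 3; slopes of the chords Δ_i = (y_(i+1) - y_i)/h_i = 2, -10/3.
  3·M_0 + 12·M_1 + 3·M_2 = 6(Δ_1 - Δ_0) = -32
Natural end conditions: M_0 = M_2 = 0.
Solving the tridiagonal system: M_0 = 0, M_1 = -8/3, M_2 = 0.
On [0, 3], s(x) = -2 + 10/3·x + 0·x² - 4/27·x³.
With x = 9/4: s(9/4) = 61/16.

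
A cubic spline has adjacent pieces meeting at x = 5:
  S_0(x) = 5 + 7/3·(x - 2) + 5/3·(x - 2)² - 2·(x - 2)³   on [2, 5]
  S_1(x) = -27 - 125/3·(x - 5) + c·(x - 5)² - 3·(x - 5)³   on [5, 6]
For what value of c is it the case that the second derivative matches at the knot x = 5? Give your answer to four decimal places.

-16.3333

S_0''(x) = 10/3 - 12·(x - 2), so S_0''(5) = -98/3. On the right, S_1''(5) = 2c, so c = -49/3.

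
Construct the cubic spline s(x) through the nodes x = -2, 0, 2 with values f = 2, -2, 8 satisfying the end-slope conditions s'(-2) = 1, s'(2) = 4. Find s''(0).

With M_i denoting the second derivative at x_i, h_i = 2, 2, and Δ_i = (y_(i+1) − y_i)/h_i = -2, 5:
  2·M_0 + 8·M_1 + 2·M_2 = 6(Δ_1 - Δ_0) = 42
Clamped end conditions give two more equations: 2h_0·M_0 + h_0·M_1 = 6(Δ_0 - s'(-2)) = -18 and h_1·M_1 + 2h_1·M_2 = 6(s'(2) - Δ_1) = -6.
Solving: M_0 = -9, M_1 = 9, M_2 = -6.

9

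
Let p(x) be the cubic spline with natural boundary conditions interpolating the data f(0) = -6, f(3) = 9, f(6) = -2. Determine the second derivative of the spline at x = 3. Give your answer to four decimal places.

-4.3333

With M_i denoting the second derivative at x_i, h_i = 3, 3, and Δ_i = (y_(i+1) − y_i)/h_i = 5, -11/3:
  3·M_0 + 12·M_1 + 3·M_2 = 6(Δ_1 - Δ_0) = -52
Natural end conditions: M_0 = M_2 = 0.
Solving the tridiagonal system: M_0 = 0, M_1 = -13/3, M_2 = 0.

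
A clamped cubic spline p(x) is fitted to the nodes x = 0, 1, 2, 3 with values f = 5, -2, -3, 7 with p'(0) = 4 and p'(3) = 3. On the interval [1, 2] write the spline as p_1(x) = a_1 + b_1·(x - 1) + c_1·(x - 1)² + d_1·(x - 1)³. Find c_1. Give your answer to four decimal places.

Let M_i = p''(x_i). Step sizes h_i = 1, 1, 1; slopes of the chords Δ_i = (y_(i+1) - y_i)/h_i = -7, -1, 10.
  1·M_0 + 4·M_1 + 1·M_2 = 6(Δ_1 - Δ_0) = 36
  1·M_1 + 4·M_2 + 1·M_3 = 6(Δ_2 - Δ_1) = 66
Clamped end conditions give two more equations: 2h_0·M_0 + h_0·M_1 = 6(Δ_0 - p'(0)) = -66 and h_2·M_2 + 2h_2·M_3 = 6(p'(3) - Δ_2) = -42.
Solving the tridiagonal system: M_0 = -598/15, M_1 = 206/15, M_2 = 314/15, M_3 = -472/15.
On [1, 2], with p_1(x) = a_1 + b_1·(x - 1) + c_1·(x - 1)² + d_1·(x - 1)³: c_1 = M_1/2 = 103/15, d_1 = (M_2 - M_1)/(6h_1) = 6/5, b_1 = Δ_1 - h_1(2M_1 + M_2)/6 = -136/15.

6.8667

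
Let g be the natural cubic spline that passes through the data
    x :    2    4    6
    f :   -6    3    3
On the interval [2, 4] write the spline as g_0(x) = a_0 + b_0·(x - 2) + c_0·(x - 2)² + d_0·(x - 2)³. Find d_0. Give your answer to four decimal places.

-0.2813

Put m_i = g'' at the i-th knot. Here h = (2, 2) and Δ = (9/2, 0), so the interior equations h_(i-1)·m_(i-1) + 2(h_(i-1)+h_i)·m_i + h_i·m_(i+1) = 6(Δ_i − Δ_(i-1)) read
  2·m_0 + 8·m_1 + 2·m_2 = 6(Δ_1 - Δ_0) = -27
Natural end conditions: m_0 = m_2 = 0.
Hence m_0 = 0, m_1 = -27/8, m_2 = 0.
On [2, 4], with g_0(x) = a_0 + b_0·(x - 2) + c_0·(x - 2)² + d_0·(x - 2)³: c_0 = m_0/2 = 0, d_0 = (m_1 - m_0)/(6h_0) = -9/32, b_0 = Δ_0 - h_0(2m_0 + m_1)/6 = 45/8.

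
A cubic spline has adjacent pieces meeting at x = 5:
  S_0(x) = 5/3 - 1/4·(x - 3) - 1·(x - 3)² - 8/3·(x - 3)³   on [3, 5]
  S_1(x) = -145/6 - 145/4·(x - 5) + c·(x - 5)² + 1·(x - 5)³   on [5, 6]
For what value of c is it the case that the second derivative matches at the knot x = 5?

S_0''(x) = -2 - 16·(x - 3), so S_0''(5) = -34. On the right, S_1''(5) = 2c, so c = -17.

-17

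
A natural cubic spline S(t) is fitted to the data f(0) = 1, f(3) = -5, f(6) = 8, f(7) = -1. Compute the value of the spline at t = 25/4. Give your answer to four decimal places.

Let m_i = S''(x_i). Step sizes h_i = 3, 3, 1; slopes of the chords Δ_i = (y_(i+1) - y_i)/h_i = -2, 13/3, -9.
  3·m_0 + 12·m_1 + 3·m_2 = 6(Δ_1 - Δ_0) = 38
  3·m_1 + 8·m_2 + 1·m_3 = 6(Δ_2 - Δ_1) = -80
Natural end conditions: m_0 = m_3 = 0.
Hence m_0 = 0, m_1 = 544/87, m_2 = -358/29, m_3 = 0.
On [6, 7], S(t) = 8 - 425/87·(t - 6) - 179/29·(t - 6)² + 179/87·(t - 6)³.
With (t - 6) = 1/4: S(25/4) = 11925/1856.

6.4251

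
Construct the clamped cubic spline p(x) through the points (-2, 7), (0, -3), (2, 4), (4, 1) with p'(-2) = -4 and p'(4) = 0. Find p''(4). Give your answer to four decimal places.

6.1333

Write M_i for p''(x_i). With h_i = 2, 2, 2 and divided differences Δ_i = -5, 7/2, -3/2, the continuity of p' gives the tridiagonal system
  2·M_0 + 8·M_1 + 2·M_2 = 6(Δ_1 - Δ_0) = 51
  2·M_1 + 8·M_2 + 2·M_3 = 6(Δ_2 - Δ_1) = -30
Clamped end conditions give two more equations: 2h_0·M_0 + h_0·M_1 = 6(Δ_0 - p'(-2)) = -6 and h_2·M_2 + 2h_2·M_3 = 6(p'(4) - Δ_2) = 9.
Forward elimination and back-substitution give M_0 = -97/15, M_1 = 149/15, M_2 = -233/30, M_3 = 92/15.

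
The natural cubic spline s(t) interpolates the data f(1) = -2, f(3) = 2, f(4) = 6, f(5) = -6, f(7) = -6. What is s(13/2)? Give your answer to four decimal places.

Let M_i = s''(x_i). Step sizes h_i = 2, 1, 1, 2; slopes of the chords Δ_i = (y_(i+1) - y_i)/h_i = 2, 4, -12, 0.
  2·M_0 + 6·M_1 + 1·M_2 = 6(Δ_1 - Δ_0) = 12
  1·M_1 + 4·M_2 + 1·M_3 = 6(Δ_2 - Δ_1) = -96
  1·M_2 + 6·M_3 + 2·M_4 = 6(Δ_3 - Δ_2) = 72
Natural end conditions: M_0 = M_4 = 0.
Hence M_0 = 0, M_1 = 7, M_2 = -30, M_3 = 17, M_4 = 0.
On [5, 7], s(t) = -6 - 34/3·(t - 5) + 17/2·(t - 5)² - 17/12·(t - 5)³.
With (t - 5) = 3/2: s(13/2) = -277/32.

-8.6563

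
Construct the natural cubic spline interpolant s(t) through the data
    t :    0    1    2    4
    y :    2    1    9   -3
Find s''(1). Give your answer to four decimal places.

17.7391

Put M_i = s'' at the i-th knot. Here h = (1, 1, 2) and Δ = (-1, 8, -6), so the interior equations h_(i-1)·M_(i-1) + 2(h_(i-1)+h_i)·M_i + h_i·M_(i+1) = 6(Δ_i − Δ_(i-1)) read
  1·M_0 + 4·M_1 + 1·M_2 = 6(Δ_1 - Δ_0) = 54
  1·M_1 + 6·M_2 + 2·M_3 = 6(Δ_2 - Δ_1) = -84
Natural end conditions: M_0 = M_3 = 0.
Forward elimination and back-substitution give M_0 = 0, M_1 = 408/23, M_2 = -390/23, M_3 = 0.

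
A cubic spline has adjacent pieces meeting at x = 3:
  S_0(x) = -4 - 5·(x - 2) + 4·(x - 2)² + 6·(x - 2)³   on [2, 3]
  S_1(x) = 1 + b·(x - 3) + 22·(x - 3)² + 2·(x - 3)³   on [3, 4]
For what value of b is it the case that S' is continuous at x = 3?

S_0'(x) = -5 + 8·(x - 2) + 18·(x - 2)², so S_0'(3) = 21. On the right, S_1'(3) = b, so b = 21.

21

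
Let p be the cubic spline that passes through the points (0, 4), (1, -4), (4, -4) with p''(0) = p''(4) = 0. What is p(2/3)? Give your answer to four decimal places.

Let M_i = p''(x_i). Step sizes h_i = 1, 3; slopes of the chords Δ_i = (y_(i+1) - y_i)/h_i = -8, 0.
  1·M_0 + 8·M_1 + 3·M_2 = 6(Δ_1 - Δ_0) = 48
Natural end conditions: M_0 = M_2 = 0.
Solving: M_0 = 0, M_1 = 6, M_2 = 0.
On [0, 1], p(t) = 4 - 9·t + 0·t² + 1·t³.
With t = 2/3: p(2/3) = -46/27.

-1.7037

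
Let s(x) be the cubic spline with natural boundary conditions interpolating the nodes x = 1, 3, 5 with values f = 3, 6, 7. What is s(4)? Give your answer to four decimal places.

With m_i denoting the second derivative at x_i, h_i = 2, 2, and Δ_i = (y_(i+1) − y_i)/h_i = 3/2, 1/2:
  2·m_0 + 8·m_1 + 2·m_2 = 6(Δ_1 - Δ_0) = -6
Natural end conditions: m_0 = m_2 = 0.
Forward elimination and back-substitution give m_0 = 0, m_1 = -3/4, m_2 = 0.
On [3, 5], s(x) = 6 + 1·(x - 3) - 3/8·(x - 3)² + 1/16·(x - 3)³.
With (x - 3) = 1: s(4) = 107/16.

6.6875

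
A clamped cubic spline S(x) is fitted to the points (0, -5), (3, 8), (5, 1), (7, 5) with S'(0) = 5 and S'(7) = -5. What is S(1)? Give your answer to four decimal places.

Put σ_i = S'' at the i-th knot. Here h = (3, 2, 2) and Δ = (13/3, -7/2, 2), so the interior equations h_(i-1)·σ_(i-1) + 2(h_(i-1)+h_i)·σ_i + h_i·σ_(i+1) = 6(Δ_i − Δ_(i-1)) read
  3·σ_0 + 10·σ_1 + 2·σ_2 = 6(Δ_1 - Δ_0) = -47
  2·σ_1 + 8·σ_2 + 2·σ_3 = 6(Δ_2 - Δ_1) = 33
Clamped end conditions give two more equations: 2h_0·σ_0 + h_0·σ_1 = 6(Δ_0 - S'(0)) = -4 and h_2·σ_2 + 2h_2·σ_3 = 6(S'(7) - Δ_2) = -42.
Solving: σ_0 = 349/111, σ_1 = -282/37, σ_2 = 366/37, σ_3 = -1143/74.
On [0, 3], S(x) = -5 + 5·x + 349/222·x² - 1195/1998·x³.
With x = 1: S(1) = 973/999.

0.9740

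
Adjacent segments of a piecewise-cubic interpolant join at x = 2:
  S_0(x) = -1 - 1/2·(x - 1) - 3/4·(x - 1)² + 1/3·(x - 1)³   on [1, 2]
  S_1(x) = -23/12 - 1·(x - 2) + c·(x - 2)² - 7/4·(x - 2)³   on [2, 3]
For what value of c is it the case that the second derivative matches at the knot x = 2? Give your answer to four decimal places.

0.2500

S_0''(x) = -3/2 + 2·(x - 1), so S_0''(2) = 1/2. On the right, S_1''(2) = 2c, so c = 1/4.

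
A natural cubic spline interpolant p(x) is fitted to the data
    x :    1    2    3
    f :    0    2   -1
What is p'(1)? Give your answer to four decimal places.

3.2500

Let σ_i = p''(x_i). Step sizes h_i = 1, 1; slopes of the chords Δ_i = (y_(i+1) - y_i)/h_i = 2, -3.
  1·σ_0 + 4·σ_1 + 1·σ_2 = 6(Δ_1 - Δ_0) = -30
Natural end conditions: σ_0 = σ_2 = 0.
Forward elimination and back-substitution give σ_0 = 0, σ_1 = -15/2, σ_2 = 0.
On [1, 2], p'(x) = b_0 + 2c_0·(x - 1) + 3d_0·(x - 1)² with b_0 = Δ_0 - h_0(2σ_0 + σ_1)/6 = 13/4, c_0 = σ_0/2 = 0, d_0 = (σ_1 - σ_0)/(6h_0) = -5/4. So p'(1) = 13/4.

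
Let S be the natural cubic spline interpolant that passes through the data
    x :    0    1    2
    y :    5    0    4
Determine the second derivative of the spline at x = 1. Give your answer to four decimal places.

Let M_i = S''(x_i). Step sizes h_i = 1, 1; slopes of the chords Δ_i = (y_(i+1) - y_i)/h_i = -5, 4.
  1·M_0 + 4·M_1 + 1·M_2 = 6(Δ_1 - Δ_0) = 54
Natural end conditions: M_0 = M_2 = 0.
Forward elimination and back-substitution give M_0 = 0, M_1 = 27/2, M_2 = 0.

13.5000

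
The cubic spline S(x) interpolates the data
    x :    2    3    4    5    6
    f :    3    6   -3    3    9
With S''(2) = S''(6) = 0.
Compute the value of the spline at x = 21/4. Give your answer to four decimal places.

4.9219

Write σ_i for S''(x_i). With h_i = 1, 1, 1, 1 and divided differences Δ_i = 3, -9, 6, 6, the continuity of S' gives the tridiagonal system
  1·σ_0 + 4·σ_1 + 1·σ_2 = 6(Δ_1 - Δ_0) = -72
  1·σ_1 + 4·σ_2 + 1·σ_3 = 6(Δ_2 - Δ_1) = 90
  1·σ_2 + 4·σ_3 + 1·σ_4 = 6(Δ_3 - Δ_2) = 0
Natural end conditions: σ_0 = σ_4 = 0.
Forward elimination and back-substitution give σ_0 = 0, σ_1 = -180/7, σ_2 = 216/7, σ_3 = -54/7, σ_4 = 0.
On [5, 6], S(x) = 3 + 60/7·(x - 5) - 27/7·(x - 5)² + 9/7·(x - 5)³.
With (x - 5) = 1/4: S(21/4) = 315/64.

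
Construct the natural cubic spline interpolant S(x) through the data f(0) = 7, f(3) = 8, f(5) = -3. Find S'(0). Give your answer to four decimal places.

Let m_i = S''(x_i). Step sizes h_i = 3, 2; slopes of the chords Δ_i = (y_(i+1) - y_i)/h_i = 1/3, -11/2.
  3·m_0 + 10·m_1 + 2·m_2 = 6(Δ_1 - Δ_0) = -35
Natural end conditions: m_0 = m_2 = 0.
Forward elimination and back-substitution give m_0 = 0, m_1 = -7/2, m_2 = 0.
On [0, 3], S'(x) = b_0 + 2c_0·x + 3d_0·x² with b_0 = Δ_0 - h_0(2m_0 + m_1)/6 = 25/12, c_0 = m_0/2 = 0, d_0 = (m_1 - m_0)/(6h_0) = -7/36. So S'(0) = 25/12.

2.0833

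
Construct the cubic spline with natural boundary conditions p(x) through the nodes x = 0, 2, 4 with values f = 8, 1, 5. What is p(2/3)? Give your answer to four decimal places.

4.8519

With M_i denoting the second derivative at x_i, h_i = 2, 2, and Δ_i = (y_(i+1) − y_i)/h_i = -7/2, 2:
  2·M_0 + 8·M_1 + 2·M_2 = 6(Δ_1 - Δ_0) = 33
Natural end conditions: M_0 = M_2 = 0.
Forward elimination and back-substitution give M_0 = 0, M_1 = 33/8, M_2 = 0.
On [0, 2], p(x) = 8 - 39/8·x + 0·x² + 11/32·x³.
With x = 2/3: p(2/3) = 131/27.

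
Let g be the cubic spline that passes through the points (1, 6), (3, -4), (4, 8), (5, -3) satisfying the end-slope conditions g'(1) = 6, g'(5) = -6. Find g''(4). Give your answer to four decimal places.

-54.5455

Put σ_i = g'' at the i-th knot. Here h = (2, 1, 1) and Δ = (-5, 12, -11), so the interior equations h_(i-1)·σ_(i-1) + 2(h_(i-1)+h_i)·σ_i + h_i·σ_(i+1) = 6(Δ_i − Δ_(i-1)) read
  2·σ_0 + 6·σ_1 + 1·σ_2 = 6(Δ_1 - Δ_0) = 102
  1·σ_1 + 4·σ_2 + 1·σ_3 = 6(Δ_2 - Δ_1) = -138
Clamped end conditions give two more equations: 2h_0·σ_0 + h_0·σ_1 = 6(Δ_0 - g'(1)) = -66 and h_2·σ_2 + 2h_2·σ_3 = 6(g'(5) - Δ_2) = 30.
Solving: σ_0 = -390/11, σ_1 = 417/11, σ_2 = -600/11, σ_3 = 465/11.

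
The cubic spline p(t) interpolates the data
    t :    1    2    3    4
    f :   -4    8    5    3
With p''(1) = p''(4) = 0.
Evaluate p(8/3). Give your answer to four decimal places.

6.7358

Put M_i = p'' at the i-th knot. Here h = (1, 1, 1) and Δ = (12, -3, -2), so the interior equations h_(i-1)·M_(i-1) + 2(h_(i-1)+h_i)·M_i + h_i·M_(i+1) = 6(Δ_i − Δ_(i-1)) read
  1·M_0 + 4·M_1 + 1·M_2 = 6(Δ_1 - Δ_0) = -90
  1·M_1 + 4·M_2 + 1·M_3 = 6(Δ_2 - Δ_1) = 6
Natural end conditions: M_0 = M_3 = 0.
Solving: M_0 = 0, M_1 = -122/5, M_2 = 38/5, M_3 = 0.
On [2, 3], p(t) = 8 + 58/15·(t - 2) - 61/5·(t - 2)² + 16/3·(t - 2)³.
With (t - 2) = 2/3: p(8/3) = 2728/405.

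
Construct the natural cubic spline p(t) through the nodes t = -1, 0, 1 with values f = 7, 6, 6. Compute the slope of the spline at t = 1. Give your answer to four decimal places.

0.2500

Let M_i = p''(x_i). Step sizes h_i = 1, 1; slopes of the chords Δ_i = (y_(i+1) - y_i)/h_i = -1, 0.
  1·M_0 + 4·M_1 + 1·M_2 = 6(Δ_1 - Δ_0) = 6
Natural end conditions: M_0 = M_2 = 0.
Forward elimination and back-substitution give M_0 = 0, M_1 = 3/2, M_2 = 0.
On [0, 1], p'(t) = b_1 + 2c_1·t + 3d_1·t² with b_1 = Δ_1 - h_1(2M_1 + M_2)/6 = -1/2, c_1 = M_1/2 = 3/4, d_1 = (M_2 - M_1)/(6h_1) = -1/4. So p'(1) = 1/4.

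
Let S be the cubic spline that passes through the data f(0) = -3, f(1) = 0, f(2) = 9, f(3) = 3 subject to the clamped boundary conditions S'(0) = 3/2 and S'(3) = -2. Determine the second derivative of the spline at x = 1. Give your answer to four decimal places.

Let M_i = S''(x_i). Step sizes h_i = 1, 1, 1; slopes of the chords Δ_i = (y_(i+1) - y_i)/h_i = 3, 9, -6.
  1·M_0 + 4·M_1 + 1·M_2 = 6(Δ_1 - Δ_0) = 36
  1·M_1 + 4·M_2 + 1·M_3 = 6(Δ_2 - Δ_1) = -90
Clamped end conditions give two more equations: 2h_0·M_0 + h_0·M_1 = 6(Δ_0 - S'(0)) = 9 and h_2·M_2 + 2h_2·M_3 = 6(S'(3) - Δ_2) = 24.
Hence M_0 = -74/15, M_1 = 283/15, M_2 = -518/15, M_3 = 439/15.

18.8667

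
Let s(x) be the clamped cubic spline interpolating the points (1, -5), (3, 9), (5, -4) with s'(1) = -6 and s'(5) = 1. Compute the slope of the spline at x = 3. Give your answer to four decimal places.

1.6250

Put m_i = s'' at the i-th knot. Here h = (2, 2) and Δ = (7, -13/2), so the interior equations h_(i-1)·m_(i-1) + 2(h_(i-1)+h_i)·m_i + h_i·m_(i+1) = 6(Δ_i − Δ_(i-1)) read
  2·m_0 + 8·m_1 + 2·m_2 = 6(Δ_1 - Δ_0) = -81
Clamped end conditions give two more equations: 2h_0·m_0 + h_0·m_1 = 6(Δ_0 - s'(1)) = 78 and h_1·m_1 + 2h_1·m_2 = 6(s'(5) - Δ_1) = 45.
Solving: m_0 = 251/8, m_1 = -95/4, m_2 = 185/8.
On [3, 5], s'(x) = b_1 + 2c_1·(x - 3) + 3d_1·(x - 3)² with b_1 = Δ_1 - h_1(2m_1 + m_2)/6 = 13/8, c_1 = m_1/2 = -95/8, d_1 = (m_2 - m_1)/(6h_1) = 125/32. So s'(3) = 13/8.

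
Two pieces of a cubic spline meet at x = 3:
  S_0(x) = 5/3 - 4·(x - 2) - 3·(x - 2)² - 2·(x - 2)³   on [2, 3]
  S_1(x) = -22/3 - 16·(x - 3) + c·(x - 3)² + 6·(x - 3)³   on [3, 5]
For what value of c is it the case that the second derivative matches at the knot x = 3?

S_0''(x) = -6 - 12·(x - 2), so S_0''(3) = -18. On the right, S_1''(3) = 2c, so c = -9.

-9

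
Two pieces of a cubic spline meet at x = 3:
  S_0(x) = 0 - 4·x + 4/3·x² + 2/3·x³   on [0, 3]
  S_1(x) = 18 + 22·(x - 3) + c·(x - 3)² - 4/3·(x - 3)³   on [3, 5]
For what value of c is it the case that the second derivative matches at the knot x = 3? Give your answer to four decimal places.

7.3333

S_0''(x) = 8/3 + 4·x, so S_0''(3) = 44/3. On the right, S_1''(3) = 2c, so c = 22/3.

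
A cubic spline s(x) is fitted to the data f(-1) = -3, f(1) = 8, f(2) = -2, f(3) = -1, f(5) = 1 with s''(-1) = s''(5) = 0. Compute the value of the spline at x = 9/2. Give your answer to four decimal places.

1.0788

With σ_i denoting the second derivative at x_i, h_i = 2, 1, 1, 2, and Δ_i = (y_(i+1) − y_i)/h_i = 11/2, -10, 1, 1:
  2·σ_0 + 6·σ_1 + 1·σ_2 = 6(Δ_1 - Δ_0) = -93
  1·σ_1 + 4·σ_2 + 1·σ_3 = 6(Δ_2 - Δ_1) = 66
  1·σ_2 + 6·σ_3 + 2·σ_4 = 6(Δ_3 - Δ_2) = 0
Natural end conditions: σ_0 = σ_4 = 0.
Solving the tridiagonal system: σ_0 = 0, σ_1 = -845/44, σ_2 = 489/22, σ_3 = -163/44, σ_4 = 0.
On [3, 5], s(x) = -1 + 229/66·(x - 3) - 163/88·(x - 3)² + 163/528·(x - 3)³.
With (x - 3) = 3/2: s(9/2) = 1519/1408.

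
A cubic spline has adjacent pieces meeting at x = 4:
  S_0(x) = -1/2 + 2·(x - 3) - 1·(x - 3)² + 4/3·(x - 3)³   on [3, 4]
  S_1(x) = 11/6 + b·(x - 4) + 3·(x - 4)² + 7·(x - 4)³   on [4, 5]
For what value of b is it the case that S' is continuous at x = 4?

S_0'(x) = 2 - 2·(x - 3) + 4·(x - 3)², so S_0'(4) = 4. On the right, S_1'(4) = b, so b = 4.

4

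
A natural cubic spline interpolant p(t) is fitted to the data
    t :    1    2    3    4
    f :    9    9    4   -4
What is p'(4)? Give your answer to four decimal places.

-8.4667

Write M_i for p''(x_i). With h_i = 1, 1, 1 and divided differences Δ_i = 0, -5, -8, the continuity of p' gives the tridiagonal system
  1·M_0 + 4·M_1 + 1·M_2 = 6(Δ_1 - Δ_0) = -30
  1·M_1 + 4·M_2 + 1·M_3 = 6(Δ_2 - Δ_1) = -18
Natural end conditions: M_0 = M_3 = 0.
Solving the tridiagonal system: M_0 = 0, M_1 = -34/5, M_2 = -14/5, M_3 = 0.
On [3, 4], p'(t) = b_2 + 2c_2·(t - 3) + 3d_2·(t - 3)² with b_2 = Δ_2 - h_2(2M_2 + M_3)/6 = -106/15, c_2 = M_2/2 = -7/5, d_2 = (M_3 - M_2)/(6h_2) = 7/15. So p'(4) = -127/15.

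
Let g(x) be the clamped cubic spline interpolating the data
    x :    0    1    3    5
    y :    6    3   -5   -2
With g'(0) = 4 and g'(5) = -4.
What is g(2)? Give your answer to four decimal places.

-2.7989

With M_i denoting the second derivative at x_i, h_i = 1, 2, 2, and Δ_i = (y_(i+1) − y_i)/h_i = -3, -4, 3/2:
  1·M_0 + 6·M_1 + 2·M_2 = 6(Δ_1 - Δ_0) = -6
  2·M_1 + 8·M_2 + 2·M_3 = 6(Δ_2 - Δ_1) = 33
Clamped end conditions give two more equations: 2h_0·M_0 + h_0·M_1 = 6(Δ_0 - g'(0)) = -42 and h_2·M_2 + 2h_2·M_3 = 6(g'(5) - Δ_2) = -33.
Hence M_0 = -485/23, M_1 = 4/23, M_2 = 323/46, M_3 = -541/46.
On [1, 3], g(x) = 3 - 297/46·(x - 1) + 2/23·(x - 1)² + 105/184·(x - 1)³.
With (x - 1) = 1: g(2) = -515/184.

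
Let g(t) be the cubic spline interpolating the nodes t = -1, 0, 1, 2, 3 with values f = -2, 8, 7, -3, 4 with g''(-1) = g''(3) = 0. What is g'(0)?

Let m_i = g''(x_i). Step sizes h_i = 1, 1, 1, 1; slopes of the chords Δ_i = (y_(i+1) - y_i)/h_i = 10, -1, -10, 7.
  1·m_0 + 4·m_1 + 1·m_2 = 6(Δ_1 - Δ_0) = -66
  1·m_1 + 4·m_2 + 1·m_3 = 6(Δ_2 - Δ_1) = -54
  1·m_2 + 4·m_3 + 1·m_4 = 6(Δ_3 - Δ_2) = 102
Natural end conditions: m_0 = m_4 = 0.
Hence m_0 = 0, m_1 = -12, m_2 = -18, m_3 = 30, m_4 = 0.
On [0, 1], g'(t) = b_1 + 2c_1·t + 3d_1·t² with b_1 = Δ_1 - h_1(2m_1 + m_2)/6 = 6, c_1 = m_1/2 = -6, d_1 = (m_2 - m_1)/(6h_1) = -1. So g'(0) = 6.

6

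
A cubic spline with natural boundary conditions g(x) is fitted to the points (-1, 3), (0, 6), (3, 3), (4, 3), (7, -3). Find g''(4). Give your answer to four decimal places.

Write M_i for g''(x_i). With h_i = 1, 3, 1, 3 and divided differences Δ_i = 3, -1, 0, -2, the continuity of g' gives the tridiagonal system
  1·M_0 + 8·M_1 + 3·M_2 = 6(Δ_1 - Δ_0) = -24
  3·M_1 + 8·M_2 + 1·M_3 = 6(Δ_2 - Δ_1) = 6
  1·M_2 + 8·M_3 + 3·M_4 = 6(Δ_3 - Δ_2) = -12
Natural end conditions: M_0 = M_4 = 0.
Solving the tridiagonal system: M_0 = 0, M_1 = -47/12, M_2 = 22/9, M_3 = -65/36, M_4 = 0.

-1.8056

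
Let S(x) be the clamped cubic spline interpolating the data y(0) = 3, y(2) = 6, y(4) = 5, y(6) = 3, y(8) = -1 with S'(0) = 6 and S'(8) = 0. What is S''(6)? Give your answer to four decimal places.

-1.7143

Let M_i = S''(x_i). Step sizes h_i = 2, 2, 2, 2; slopes of the chords Δ_i = (y_(i+1) - y_i)/h_i = 3/2, -1/2, -1, -2.
  2·M_0 + 8·M_1 + 2·M_2 = 6(Δ_1 - Δ_0) = -12
  2·M_1 + 8·M_2 + 2·M_3 = 6(Δ_2 - Δ_1) = -3
  2·M_2 + 8·M_3 + 2·M_4 = 6(Δ_3 - Δ_2) = -6
Clamped end conditions give two more equations: 2h_0·M_0 + h_0·M_1 = 6(Δ_0 - S'(0)) = -27 and h_3·M_3 + 2h_3·M_4 = 6(S'(8) - Δ_3) = 12.
Hence M_0 = -48/7, M_1 = 3/14, M_2 = 0, M_3 = -12/7, M_4 = 27/7.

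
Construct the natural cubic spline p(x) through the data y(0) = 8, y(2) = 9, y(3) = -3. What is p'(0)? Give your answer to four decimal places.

4.6667

With M_i denoting the second derivative at x_i, h_i = 2, 1, and Δ_i = (y_(i+1) − y_i)/h_i = 1/2, -12:
  2·M_0 + 6·M_1 + 1·M_2 = 6(Δ_1 - Δ_0) = -75
Natural end conditions: M_0 = M_2 = 0.
Hence M_0 = 0, M_1 = -25/2, M_2 = 0.
On [0, 2], p'(x) = b_0 + 2c_0·x + 3d_0·x² with b_0 = Δ_0 - h_0(2M_0 + M_1)/6 = 14/3, c_0 = M_0/2 = 0, d_0 = (M_1 - M_0)/(6h_0) = -25/24. So p'(0) = 14/3.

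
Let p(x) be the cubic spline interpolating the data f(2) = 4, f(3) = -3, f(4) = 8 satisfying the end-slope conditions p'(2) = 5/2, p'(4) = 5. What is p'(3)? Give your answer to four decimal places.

1.1250

With σ_i denoting the second derivative at x_i, h_i = 1, 1, and Δ_i = (y_(i+1) − y_i)/h_i = -7, 11:
  1·σ_0 + 4·σ_1 + 1·σ_2 = 6(Δ_1 - Δ_0) = 108
Clamped end conditions give two more equations: 2h_0·σ_0 + h_0·σ_1 = 6(Δ_0 - p'(2)) = -57 and h_1·σ_1 + 2h_1·σ_2 = 6(p'(4) - Δ_1) = -36.
Hence σ_0 = -217/4, σ_1 = 103/2, σ_2 = -175/4.
On [3, 4], p'(x) = b_1 + 2c_1·(x - 3) + 3d_1·(x - 3)² with b_1 = Δ_1 - h_1(2σ_1 + σ_2)/6 = 9/8, c_1 = σ_1/2 = 103/4, d_1 = (σ_2 - σ_1)/(6h_1) = -127/8. So p'(3) = 9/8.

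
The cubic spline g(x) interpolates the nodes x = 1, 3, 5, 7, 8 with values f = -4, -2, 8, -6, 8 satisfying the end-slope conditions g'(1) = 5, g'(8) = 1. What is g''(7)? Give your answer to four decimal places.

Let M_i = g''(x_i). Step sizes h_i = 2, 2, 2, 1; slopes of the chords Δ_i = (y_(i+1) - y_i)/h_i = 1, 5, -7, 14.
  2·M_0 + 8·M_1 + 2·M_2 = 6(Δ_1 - Δ_0) = 24
  2·M_1 + 8·M_2 + 2·M_3 = 6(Δ_2 - Δ_1) = -72
  2·M_2 + 6·M_3 + 1·M_4 = 6(Δ_3 - Δ_2) = 126
Clamped end conditions give two more equations: 2h_0·M_0 + h_0·M_1 = 6(Δ_0 - g'(1)) = -24 and h_3·M_3 + 2h_3·M_4 = 6(g'(8) - Δ_3) = -78.
Solving the tridiagonal system: M_0 = -499/43, M_1 = 482/43, M_2 = -913/43, M_3 = 1622/43, M_4 = -2488/43.

37.7209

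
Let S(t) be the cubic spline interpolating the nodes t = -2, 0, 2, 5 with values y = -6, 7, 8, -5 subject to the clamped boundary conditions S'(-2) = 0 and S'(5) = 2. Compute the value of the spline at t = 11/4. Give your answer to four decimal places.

Put M_i = S'' at the i-th knot. Here h = (2, 2, 3) and Δ = (13/2, 1/2, -13/3), so the interior equations h_(i-1)·M_(i-1) + 2(h_(i-1)+h_i)·M_i + h_i·M_(i+1) = 6(Δ_i − Δ_(i-1)) read
  2·M_0 + 8·M_1 + 2·M_2 = 6(Δ_1 - Δ_0) = -36
  2·M_1 + 10·M_2 + 3·M_3 = 6(Δ_2 - Δ_1) = -29
Clamped end conditions give two more equations: 2h_0·M_0 + h_0·M_1 = 6(Δ_0 - S'(-2)) = 39 and h_2·M_2 + 2h_2·M_3 = 6(S'(5) - Δ_2) = 38.
Solving the tridiagonal system: M_0 = 486/37, M_1 = -501/74, M_2 = -150/37, M_3 = 928/111.
On [2, 5], S(t) = 8 - 165/37·(t - 2) - 75/37·(t - 2)² + 689/999·(t - 2)³.
With (t - 2) = 3/4: S(11/4) = 9013/2368.

3.8062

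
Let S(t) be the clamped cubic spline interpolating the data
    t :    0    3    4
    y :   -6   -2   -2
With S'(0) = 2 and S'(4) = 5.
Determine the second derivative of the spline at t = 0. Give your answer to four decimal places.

With m_i denoting the second derivative at x_i, h_i = 3, 1, and Δ_i = (y_(i+1) − y_i)/h_i = 4/3, 0:
  3·m_0 + 8·m_1 + 1·m_2 = 6(Δ_1 - Δ_0) = -8
Clamped end conditions give two more equations: 2h_0·m_0 + h_0·m_1 = 6(Δ_0 - S'(0)) = -4 and h_1·m_1 + 2h_1·m_2 = 6(S'(4) - Δ_1) = 30.
Solving the tridiagonal system: m_0 = 13/12, m_1 = -7/2, m_2 = 67/4.

1.0833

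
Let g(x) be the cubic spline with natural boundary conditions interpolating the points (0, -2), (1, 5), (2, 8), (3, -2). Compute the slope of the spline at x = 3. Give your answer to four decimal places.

-13.2000

Put m_i = g'' at the i-th knot. Here h = (1, 1, 1) and Δ = (7, 3, -10), so the interior equations h_(i-1)·m_(i-1) + 2(h_(i-1)+h_i)·m_i + h_i·m_(i+1) = 6(Δ_i − Δ_(i-1)) read
  1·m_0 + 4·m_1 + 1·m_2 = 6(Δ_1 - Δ_0) = -24
  1·m_1 + 4·m_2 + 1·m_3 = 6(Δ_2 - Δ_1) = -78
Natural end conditions: m_0 = m_3 = 0.
Forward elimination and back-substitution give m_0 = 0, m_1 = -6/5, m_2 = -96/5, m_3 = 0.
On [2, 3], g'(x) = b_2 + 2c_2·(x - 2) + 3d_2·(x - 2)² with b_2 = Δ_2 - h_2(2m_2 + m_3)/6 = -18/5, c_2 = m_2/2 = -48/5, d_2 = (m_3 - m_2)/(6h_2) = 16/5. So g'(3) = -66/5.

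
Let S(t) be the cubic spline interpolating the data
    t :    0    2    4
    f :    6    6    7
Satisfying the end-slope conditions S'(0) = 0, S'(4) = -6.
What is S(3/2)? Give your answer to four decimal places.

Put σ_i = S'' at the i-th knot. Here h = (2, 2) and Δ = (0, 1/2), so the interior equations h_(i-1)·σ_(i-1) + 2(h_(i-1)+h_i)·σ_i + h_i·σ_(i+1) = 6(Δ_i − Δ_(i-1)) read
  2·σ_0 + 8·σ_1 + 2·σ_2 = 6(Δ_1 - Δ_0) = 3
Clamped end conditions give two more equations: 2h_0·σ_0 + h_0·σ_1 = 6(Δ_0 - S'(0)) = 0 and h_1·σ_1 + 2h_1·σ_2 = 6(S'(4) - Δ_1) = -39.
Hence σ_0 = -15/8, σ_1 = 15/4, σ_2 = -93/8.
On [0, 2], S(t) = 6 + 0·t - 15/16·t² + 15/32·t³.
With t = 3/2: S(3/2) = 1401/256.

5.4727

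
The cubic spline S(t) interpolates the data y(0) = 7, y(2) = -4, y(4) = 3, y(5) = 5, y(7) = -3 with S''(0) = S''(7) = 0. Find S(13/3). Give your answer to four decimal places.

Put M_i = S'' at the i-th knot. Here h = (2, 2, 1, 2) and Δ = (-11/2, 7/2, 2, -4), so the interior equations h_(i-1)·M_(i-1) + 2(h_(i-1)+h_i)·M_i + h_i·M_(i+1) = 6(Δ_i − Δ_(i-1)) read
  2·M_0 + 8·M_1 + 2·M_2 = 6(Δ_1 - Δ_0) = 54
  2·M_1 + 6·M_2 + 1·M_3 = 6(Δ_2 - Δ_1) = -9
  1·M_2 + 6·M_3 + 2·M_4 = 6(Δ_3 - Δ_2) = -36
Natural end conditions: M_0 = M_4 = 0.
Solving the tridiagonal system: M_0 = 0, M_1 = 963/128, M_2 = -99/32, M_3 = -351/64, M_4 = 0.
On [4, 5], S(t) = 3 + 505/128·(t - 4) - 99/64·(t - 4)² - 51/128·(t - 4)³.
With (t - 4) = 1/3: S(13/3) = 1189/288.

4.1285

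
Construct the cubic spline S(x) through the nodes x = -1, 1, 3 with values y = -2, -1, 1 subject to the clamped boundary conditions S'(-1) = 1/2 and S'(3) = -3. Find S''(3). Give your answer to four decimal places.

With M_i denoting the second derivative at x_i, h_i = 2, 2, and Δ_i = (y_(i+1) − y_i)/h_i = 1/2, 1:
  2·M_0 + 8·M_1 + 2·M_2 = 6(Δ_1 - Δ_0) = 3
Clamped end conditions give two more equations: 2h_0·M_0 + h_0·M_1 = 6(Δ_0 - S'(-1)) = 0 and h_1·M_1 + 2h_1·M_2 = 6(S'(3) - Δ_1) = -24.
Hence M_0 = -5/4, M_1 = 5/2, M_2 = -29/4.

-7.2500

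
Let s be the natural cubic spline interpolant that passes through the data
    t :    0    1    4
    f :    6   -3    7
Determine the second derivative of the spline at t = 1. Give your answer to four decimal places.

Put M_i = s'' at the i-th knot. Here h = (1, 3) and Δ = (-9, 10/3), so the interior equations h_(i-1)·M_(i-1) + 2(h_(i-1)+h_i)·M_i + h_i·M_(i+1) = 6(Δ_i − Δ_(i-1)) read
  1·M_0 + 8·M_1 + 3·M_2 = 6(Δ_1 - Δ_0) = 74
Natural end conditions: M_0 = M_2 = 0.
Solving: M_0 = 0, M_1 = 37/4, M_2 = 0.

9.2500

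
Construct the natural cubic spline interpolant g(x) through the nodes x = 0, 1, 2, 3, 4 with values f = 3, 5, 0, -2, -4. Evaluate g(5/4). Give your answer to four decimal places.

4.1175

Let σ_i = g''(x_i). Step sizes h_i = 1, 1, 1, 1; slopes of the chords Δ_i = (y_(i+1) - y_i)/h_i = 2, -5, -2, -2.
  1·σ_0 + 4·σ_1 + 1·σ_2 = 6(Δ_1 - Δ_0) = -42
  1·σ_1 + 4·σ_2 + 1·σ_3 = 6(Δ_2 - Δ_1) = 18
  1·σ_2 + 4·σ_3 + 1·σ_4 = 6(Δ_3 - Δ_2) = 0
Natural end conditions: σ_0 = σ_4 = 0.
Forward elimination and back-substitution give σ_0 = 0, σ_1 = -351/28, σ_2 = 57/7, σ_3 = -57/28, σ_4 = 0.
On [1, 2], g(x) = 5 - 61/28·(x - 1) - 351/56·(x - 1)² + 193/56·(x - 1)³.
With (x - 1) = 1/4: g(5/4) = 14757/3584.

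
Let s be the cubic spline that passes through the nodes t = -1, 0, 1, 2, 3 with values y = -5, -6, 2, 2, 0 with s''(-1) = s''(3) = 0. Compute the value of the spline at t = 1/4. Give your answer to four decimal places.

-4.3139

Let M_i = s''(x_i). Step sizes h_i = 1, 1, 1, 1; slopes of the chords Δ_i = (y_(i+1) - y_i)/h_i = -1, 8, 0, -2.
  1·M_0 + 4·M_1 + 1·M_2 = 6(Δ_1 - Δ_0) = 54
  1·M_1 + 4·M_2 + 1·M_3 = 6(Δ_2 - Δ_1) = -48
  1·M_2 + 4·M_3 + 1·M_4 = 6(Δ_3 - Δ_2) = -12
Natural end conditions: M_0 = M_4 = 0.
Hence M_0 = 0, M_1 = 495/28, M_2 = -117/7, M_3 = 33/28, M_4 = 0.
On [0, 1], s(t) = -6 + 137/28·t + 495/56·t² - 321/56·t³.
With t = 1/4: s(1/4) = -15461/3584.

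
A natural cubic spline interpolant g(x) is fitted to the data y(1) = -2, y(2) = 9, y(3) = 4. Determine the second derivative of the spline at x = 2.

-24

Put M_i = g'' at the i-th knot. Here h = (1, 1) and Δ = (11, -5), so the interior equations h_(i-1)·M_(i-1) + 2(h_(i-1)+h_i)·M_i + h_i·M_(i+1) = 6(Δ_i − Δ_(i-1)) read
  1·M_0 + 4·M_1 + 1·M_2 = 6(Δ_1 - Δ_0) = -96
Natural end conditions: M_0 = M_2 = 0.
Forward elimination and back-substitution give M_0 = 0, M_1 = -24, M_2 = 0.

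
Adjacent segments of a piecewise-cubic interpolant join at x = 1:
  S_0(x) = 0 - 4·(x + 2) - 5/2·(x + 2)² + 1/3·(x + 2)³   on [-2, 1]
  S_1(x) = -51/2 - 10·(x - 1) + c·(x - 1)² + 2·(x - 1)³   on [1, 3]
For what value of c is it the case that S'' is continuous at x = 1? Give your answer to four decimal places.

S_0''(x) = -5 + 2·(x + 2), so S_0''(1) = 1. On the right, S_1''(1) = 2c, so c = 1/2.

0.5000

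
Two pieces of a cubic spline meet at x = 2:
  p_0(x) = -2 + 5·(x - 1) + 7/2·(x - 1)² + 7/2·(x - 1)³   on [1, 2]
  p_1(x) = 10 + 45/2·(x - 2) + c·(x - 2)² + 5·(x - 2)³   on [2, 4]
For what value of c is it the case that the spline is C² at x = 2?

p_0''(x) = 7 + 21·(x - 1), so p_0''(2) = 28. On the right, p_1''(2) = 2c, so c = 14.

14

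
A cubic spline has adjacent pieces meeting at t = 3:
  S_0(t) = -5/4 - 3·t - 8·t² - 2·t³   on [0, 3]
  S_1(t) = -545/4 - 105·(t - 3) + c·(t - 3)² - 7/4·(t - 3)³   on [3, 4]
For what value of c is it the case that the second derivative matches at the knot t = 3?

S_0''(t) = -16 - 12·t, so S_0''(3) = -52. On the right, S_1''(3) = 2c, so c = -26.

-26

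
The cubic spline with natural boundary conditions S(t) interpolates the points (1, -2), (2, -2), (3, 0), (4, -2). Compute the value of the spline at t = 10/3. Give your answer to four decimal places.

-0.2222

Write σ_i for S''(x_i). With h_i = 1, 1, 1 and divided differences Δ_i = 0, 2, -2, the continuity of S' gives the tridiagonal system
  1·σ_0 + 4·σ_1 + 1·σ_2 = 6(Δ_1 - Δ_0) = 12
  1·σ_1 + 4·σ_2 + 1·σ_3 = 6(Δ_2 - Δ_1) = -24
Natural end conditions: σ_0 = σ_3 = 0.
Hence σ_0 = 0, σ_1 = 24/5, σ_2 = -36/5, σ_3 = 0.
On [3, 4], S(t) = 0 + 2/5·(t - 3) - 18/5·(t - 3)² + 6/5·(t - 3)³.
With (t - 3) = 1/3: S(10/3) = -2/9.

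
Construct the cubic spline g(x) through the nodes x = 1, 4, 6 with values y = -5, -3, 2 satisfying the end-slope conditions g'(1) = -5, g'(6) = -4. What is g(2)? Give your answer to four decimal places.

Write M_i for g''(x_i). With h_i = 3, 2 and divided differences Δ_i = 2/3, 5/2, the continuity of g' gives the tridiagonal system
  3·M_0 + 10·M_1 + 2·M_2 = 6(Δ_1 - Δ_0) = 11
Clamped end conditions give two more equations: 2h_0·M_0 + h_0·M_1 = 6(Δ_0 - g'(1)) = 34 and h_1·M_1 + 2h_1·M_2 = 6(g'(6) - Δ_1) = -39.
Hence M_0 = 143/30, M_1 = 9/5, M_2 = -213/20.
On [1, 4], g(x) = -5 - 5·(x - 1) + 143/60·(x - 1)² - 89/540·(x - 1)³.
With (x - 1) = 1: g(2) = -2101/270.

-7.7815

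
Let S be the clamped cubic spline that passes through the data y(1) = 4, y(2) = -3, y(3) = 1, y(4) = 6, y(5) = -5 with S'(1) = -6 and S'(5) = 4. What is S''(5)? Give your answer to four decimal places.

66.2500

Put m_i = S'' at the i-th knot. Here h = (1, 1, 1, 1) and Δ = (-7, 4, 5, -11), so the interior equations h_(i-1)·m_(i-1) + 2(h_(i-1)+h_i)·m_i + h_i·m_(i+1) = 6(Δ_i − Δ_(i-1)) read
  1·m_0 + 4·m_1 + 1·m_2 = 6(Δ_1 - Δ_0) = 66
  1·m_1 + 4·m_2 + 1·m_3 = 6(Δ_2 - Δ_1) = 6
  1·m_2 + 4·m_3 + 1·m_4 = 6(Δ_3 - Δ_2) = -96
Clamped end conditions give two more equations: 2h_0·m_0 + h_0·m_1 = 6(Δ_0 - S'(1)) = -6 and h_3·m_3 + 2h_3·m_4 = 6(S'(5) - Δ_3) = 90.
Solving the tridiagonal system: m_0 = -47/4, m_1 = 35/2, m_2 = 31/4, m_3 = -85/2, m_4 = 265/4.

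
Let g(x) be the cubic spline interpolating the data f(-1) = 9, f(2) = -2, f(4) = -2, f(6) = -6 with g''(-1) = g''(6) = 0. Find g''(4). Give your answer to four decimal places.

Put M_i = g'' at the i-th knot. Here h = (3, 2, 2) and Δ = (-11/3, 0, -2), so the interior equations h_(i-1)·M_(i-1) + 2(h_(i-1)+h_i)·M_i + h_i·M_(i+1) = 6(Δ_i − Δ_(i-1)) read
  3·M_0 + 10·M_1 + 2·M_2 = 6(Δ_1 - Δ_0) = 22
  2·M_1 + 8·M_2 + 2·M_3 = 6(Δ_2 - Δ_1) = -12
Natural end conditions: M_0 = M_3 = 0.
Solving the tridiagonal system: M_0 = 0, M_1 = 50/19, M_2 = -41/19, M_3 = 0.

-2.1579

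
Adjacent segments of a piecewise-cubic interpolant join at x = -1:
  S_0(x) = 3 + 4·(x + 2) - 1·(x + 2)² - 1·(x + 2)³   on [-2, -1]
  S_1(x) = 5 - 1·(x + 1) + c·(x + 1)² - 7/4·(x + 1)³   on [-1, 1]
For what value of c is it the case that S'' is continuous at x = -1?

S_0''(x) = -2 - 6·(x + 2), so S_0''(-1) = -8. On the right, S_1''(-1) = 2c, so c = -4.

-4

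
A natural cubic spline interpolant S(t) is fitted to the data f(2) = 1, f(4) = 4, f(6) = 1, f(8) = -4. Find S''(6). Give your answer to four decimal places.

Write σ_i for S''(x_i). With h_i = 2, 2, 2 and divided differences Δ_i = 3/2, -3/2, -5/2, the continuity of S' gives the tridiagonal system
  2·σ_0 + 8·σ_1 + 2·σ_2 = 6(Δ_1 - Δ_0) = -18
  2·σ_1 + 8·σ_2 + 2·σ_3 = 6(Δ_2 - Δ_1) = -6
Natural end conditions: σ_0 = σ_3 = 0.
Solving the tridiagonal system: σ_0 = 0, σ_1 = -11/5, σ_2 = -1/5, σ_3 = 0.

-0.2000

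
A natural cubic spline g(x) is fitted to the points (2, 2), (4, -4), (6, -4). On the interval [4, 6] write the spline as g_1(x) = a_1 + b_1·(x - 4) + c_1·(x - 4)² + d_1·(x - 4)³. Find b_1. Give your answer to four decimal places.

-1.5000

Write m_i for g''(x_i). With h_i = 2, 2 and divided differences Δ_i = -3, 0, the continuity of g' gives the tridiagonal system
  2·m_0 + 8·m_1 + 2·m_2 = 6(Δ_1 - Δ_0) = 18
Natural end conditions: m_0 = m_2 = 0.
Hence m_0 = 0, m_1 = 9/4, m_2 = 0.
On [4, 6], with g_1(x) = a_1 + b_1·(x - 4) + c_1·(x - 4)² + d_1·(x - 4)³: c_1 = m_1/2 = 9/8, d_1 = (m_2 - m_1)/(6h_1) = -3/16, b_1 = Δ_1 - h_1(2m_1 + m_2)/6 = -3/2.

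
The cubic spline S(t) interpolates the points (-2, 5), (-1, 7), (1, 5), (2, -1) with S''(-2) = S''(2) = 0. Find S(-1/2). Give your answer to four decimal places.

7.5313

With M_i denoting the second derivative at x_i, h_i = 1, 2, 1, and Δ_i = (y_(i+1) − y_i)/h_i = 2, -1, -6:
  1·M_0 + 6·M_1 + 2·M_2 = 6(Δ_1 - Δ_0) = -18
  2·M_1 + 6·M_2 + 1·M_3 = 6(Δ_2 - Δ_1) = -30
Natural end conditions: M_0 = M_3 = 0.
Forward elimination and back-substitution give M_0 = 0, M_1 = -3/2, M_2 = -9/2, M_3 = 0.
On [-1, 1], S(t) = 7 + 3/2·(t + 1) - 3/4·(t + 1)² - 1/4·(t + 1)³.
With (t + 1) = 1/2: S(-1/2) = 241/32.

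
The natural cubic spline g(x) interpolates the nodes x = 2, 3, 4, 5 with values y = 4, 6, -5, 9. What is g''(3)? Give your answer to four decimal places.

-30.8000

Let M_i = g''(x_i). Step sizes h_i = 1, 1, 1; slopes of the chords Δ_i = (y_(i+1) - y_i)/h_i = 2, -11, 14.
  1·M_0 + 4·M_1 + 1·M_2 = 6(Δ_1 - Δ_0) = -78
  1·M_1 + 4·M_2 + 1·M_3 = 6(Δ_2 - Δ_1) = 150
Natural end conditions: M_0 = M_3 = 0.
Solving: M_0 = 0, M_1 = -154/5, M_2 = 226/5, M_3 = 0.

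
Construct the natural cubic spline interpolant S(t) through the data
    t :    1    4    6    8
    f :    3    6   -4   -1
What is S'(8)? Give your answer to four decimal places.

3.5263

Let m_i = S''(x_i). Step sizes h_i = 3, 2, 2; slopes of the chords Δ_i = (y_(i+1) - y_i)/h_i = 1, -5, 3/2.
  3·m_0 + 10·m_1 + 2·m_2 = 6(Δ_1 - Δ_0) = -36
  2·m_1 + 8·m_2 + 2·m_3 = 6(Δ_2 - Δ_1) = 39
Natural end conditions: m_0 = m_3 = 0.
Solving: m_0 = 0, m_1 = -183/38, m_2 = 231/38, m_3 = 0.
On [6, 8], S'(t) = b_2 + 2c_2·(t - 6) + 3d_2·(t - 6)² with b_2 = Δ_2 - h_2(2m_2 + m_3)/6 = -97/38, c_2 = m_2/2 = 231/76, d_2 = (m_3 - m_2)/(6h_2) = -77/152. So S'(8) = 67/19.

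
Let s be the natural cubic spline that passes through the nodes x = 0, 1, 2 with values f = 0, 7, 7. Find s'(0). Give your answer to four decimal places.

8.7500

Put M_i = s'' at the i-th knot. Here h = (1, 1) and Δ = (7, 0), so the interior equations h_(i-1)·M_(i-1) + 2(h_(i-1)+h_i)·M_i + h_i·M_(i+1) = 6(Δ_i − Δ_(i-1)) read
  1·M_0 + 4·M_1 + 1·M_2 = 6(Δ_1 - Δ_0) = -42
Natural end conditions: M_0 = M_2 = 0.
Solving: M_0 = 0, M_1 = -21/2, M_2 = 0.
On [0, 1], s'(x) = b_0 + 2c_0·x + 3d_0·x² with b_0 = Δ_0 - h_0(2M_0 + M_1)/6 = 35/4, c_0 = M_0/2 = 0, d_0 = (M_1 - M_0)/(6h_0) = -7/4. So s'(0) = 35/4.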